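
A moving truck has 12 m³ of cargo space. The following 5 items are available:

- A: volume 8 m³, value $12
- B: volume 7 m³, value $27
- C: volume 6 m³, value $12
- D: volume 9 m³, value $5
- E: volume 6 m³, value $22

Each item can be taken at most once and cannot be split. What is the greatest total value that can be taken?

Check high-value combinations within 12 m³:
- C+E: volume 6+6=12, value 12+22=34
- B: volume 7, value 27
- E: volume 6, value 22
- C: volume 6, value 12
- A: volume 8, value 12
Best: $34.

$34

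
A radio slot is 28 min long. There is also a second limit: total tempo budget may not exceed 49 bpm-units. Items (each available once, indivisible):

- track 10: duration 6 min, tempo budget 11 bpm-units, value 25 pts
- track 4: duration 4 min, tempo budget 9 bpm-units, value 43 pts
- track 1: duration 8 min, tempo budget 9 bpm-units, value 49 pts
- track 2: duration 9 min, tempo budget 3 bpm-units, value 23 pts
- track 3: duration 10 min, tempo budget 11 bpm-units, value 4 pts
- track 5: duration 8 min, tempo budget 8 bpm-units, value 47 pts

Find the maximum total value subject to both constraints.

Feasible sets respecting both limits:
- track 10+track 4+track 1+track 5: duration 26, tempo budget 37, value 164
- track 10+track 4+track 1+track 2: duration 27, tempo budget 32, value 140
- track 4+track 1+track 5: duration 20, tempo budget 26, value 139
- track 10+track 4+track 2+track 5: duration 27, tempo budget 31, value 138
Best: 164 pts.

164 pts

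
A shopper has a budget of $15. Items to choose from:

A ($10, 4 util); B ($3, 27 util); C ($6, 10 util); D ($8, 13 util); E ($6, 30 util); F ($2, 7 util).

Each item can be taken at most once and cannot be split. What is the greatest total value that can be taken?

Check high-value combinations within $15:
- B+C+E: cost 3+6+6=15, value 27+10+30=67
- B+E+F: cost 3+6+2=11, value 27+30+7=64
- B+E: cost 3+6=9, value 27+30=57
Best: 67 util.

67 util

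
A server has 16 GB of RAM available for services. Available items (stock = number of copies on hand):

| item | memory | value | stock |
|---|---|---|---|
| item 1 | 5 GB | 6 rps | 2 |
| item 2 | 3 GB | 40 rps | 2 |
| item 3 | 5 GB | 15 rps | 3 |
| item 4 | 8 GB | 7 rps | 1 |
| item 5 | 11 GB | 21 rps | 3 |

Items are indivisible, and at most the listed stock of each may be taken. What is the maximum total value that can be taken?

Top feasible selections:
- 2×item 2 + 2×item 3: memory 16, value 110
- 1×item 1 + 2×item 2 + 1×item 3: memory 16, value 101
Best: 110 rps.

110 rps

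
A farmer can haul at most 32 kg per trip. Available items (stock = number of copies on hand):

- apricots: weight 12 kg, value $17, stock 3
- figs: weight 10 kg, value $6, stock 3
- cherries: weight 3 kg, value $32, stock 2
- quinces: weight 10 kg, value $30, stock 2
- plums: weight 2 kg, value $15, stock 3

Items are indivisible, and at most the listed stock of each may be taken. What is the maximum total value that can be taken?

Best selections within weight 32 and stock limits:
- 2×cherries + 2×quinces + 3×plums: weight 32, value 169
- 2×cherries + 2×quinces + 2×plums: weight 30, value 154
- 1×figs + 2×cherries + 1×quinces + 3×plums: weight 32, value 145
- 1×apricots + 2×cherries + 1×quinces + 2×plums: weight 32, value 141
Best: $169.

$169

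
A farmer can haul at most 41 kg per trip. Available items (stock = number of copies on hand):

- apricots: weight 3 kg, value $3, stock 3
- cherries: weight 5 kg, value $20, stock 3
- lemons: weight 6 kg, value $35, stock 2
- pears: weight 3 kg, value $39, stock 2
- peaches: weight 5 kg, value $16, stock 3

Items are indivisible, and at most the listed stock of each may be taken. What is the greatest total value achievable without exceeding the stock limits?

$227

Best selections within weight 41 and stock limits:
- 1×apricots + 3×cherries + 2×lemons + 2×pears + 1×peaches: weight 41, value 227
- 3×cherries + 2×lemons + 2×pears + 1×peaches: weight 38, value 224
Best: $227.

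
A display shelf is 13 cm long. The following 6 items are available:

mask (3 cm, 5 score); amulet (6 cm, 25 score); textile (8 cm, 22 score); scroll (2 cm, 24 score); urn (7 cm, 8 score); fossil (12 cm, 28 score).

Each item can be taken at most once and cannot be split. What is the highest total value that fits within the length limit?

Check high-value combinations within 13 cm:
- mask+amulet+scroll: length 3+6+2=11, value 5+25+24=54
- mask+textile+scroll: length 3+8+2=13, value 5+22+24=51
- amulet+scroll: length 6+2=8, value 25+24=49
- textile+scroll: length 8+2=10, value 22+24=46
- mask+scroll+urn: length 3+2+7=12, value 5+24+8=37
Best: 54 score.

54 score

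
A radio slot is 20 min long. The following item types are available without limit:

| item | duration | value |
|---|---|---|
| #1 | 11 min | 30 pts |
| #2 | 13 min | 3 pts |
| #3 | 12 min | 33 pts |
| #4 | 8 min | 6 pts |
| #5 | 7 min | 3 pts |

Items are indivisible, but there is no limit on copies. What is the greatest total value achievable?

39 pts

Best value-per-unit is #3 at 33/12; filling with it alone gives 1×33 = 33.
Optimal mix: 1×#3 + 1×#4 → duration 20, value 39.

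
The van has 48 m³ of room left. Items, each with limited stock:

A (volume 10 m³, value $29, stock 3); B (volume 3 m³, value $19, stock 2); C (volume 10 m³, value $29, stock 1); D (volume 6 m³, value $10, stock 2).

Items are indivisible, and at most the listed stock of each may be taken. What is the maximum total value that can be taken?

Top feasible selections:
- 3×A + 2×B + 1×C: volume 46, value 154
- 2×A + 2×B + 1×C + 2×D: volume 48, value 145
- 3×A + 2×B + 2×D: volume 48, value 145
Best: $154.

$154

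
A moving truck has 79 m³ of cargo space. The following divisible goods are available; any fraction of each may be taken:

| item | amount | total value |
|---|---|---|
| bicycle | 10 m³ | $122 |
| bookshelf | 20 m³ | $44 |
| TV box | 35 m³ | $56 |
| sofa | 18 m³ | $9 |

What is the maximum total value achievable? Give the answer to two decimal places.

229.00

Take in order of value per unit:
- bicycle (122/10 per unit): all 10 → value 122, running total 122.00
- bookshelf (44/20 per unit): all 20 → value 44, running total 166.00
- TV box (56/35 per unit): all 35 → value 56, running total 222.00
- sofa (9/18 per unit): 14 of 18 → value 14×9/18 = 7.0000, running total 229.00
Total 229.00.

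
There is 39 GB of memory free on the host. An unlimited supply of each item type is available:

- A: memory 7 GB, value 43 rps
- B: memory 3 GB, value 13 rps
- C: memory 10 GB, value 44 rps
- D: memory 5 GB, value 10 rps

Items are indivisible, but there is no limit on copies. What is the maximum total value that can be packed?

Best value-per-unit is A at 43/7; filling with it alone gives 5×43 = 215.
Optimal mix: 5×A + 1×B → memory 38, value 228.

228 rps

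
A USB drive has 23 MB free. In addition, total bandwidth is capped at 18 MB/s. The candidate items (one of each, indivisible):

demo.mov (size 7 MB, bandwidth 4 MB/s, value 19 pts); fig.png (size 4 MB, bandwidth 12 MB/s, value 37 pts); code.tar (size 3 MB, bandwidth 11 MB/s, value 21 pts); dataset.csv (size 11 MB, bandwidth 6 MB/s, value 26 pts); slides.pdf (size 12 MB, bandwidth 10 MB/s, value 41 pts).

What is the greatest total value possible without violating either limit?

Feasible sets respecting both limits:
- dataset.csv+slides.pdf: size 23, bandwidth 16, value 67
- fig.png+dataset.csv: size 15, bandwidth 18, value 63
- demo.mov+slides.pdf: size 19, bandwidth 14, value 60
- demo.mov+fig.png: size 11, bandwidth 16, value 56
Best: 67 pts.

67 pts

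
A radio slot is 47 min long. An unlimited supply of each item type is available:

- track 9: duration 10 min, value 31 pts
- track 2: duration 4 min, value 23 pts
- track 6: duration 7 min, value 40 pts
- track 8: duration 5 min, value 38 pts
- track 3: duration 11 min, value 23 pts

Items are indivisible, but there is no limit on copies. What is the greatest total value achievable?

Best value-per-unit is track 8 at 38/5; filling with it alone gives 9×38 = 342.
Optimal mix: 1×track 6 + 8×track 8 → duration 47, value 344.

344 pts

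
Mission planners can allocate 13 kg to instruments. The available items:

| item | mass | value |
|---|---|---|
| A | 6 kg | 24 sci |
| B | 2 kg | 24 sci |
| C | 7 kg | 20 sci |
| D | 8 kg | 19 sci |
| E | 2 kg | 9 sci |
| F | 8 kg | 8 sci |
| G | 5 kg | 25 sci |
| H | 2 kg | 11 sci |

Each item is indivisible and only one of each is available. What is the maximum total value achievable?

73 sci

This is a 0/1 knapsack; check combinations near the capacity.
- A+B+G: mass 6+2+5=13, value 24+24+25=73
- B+E+G+H: mass 2+2+5+2=11, value 24+9+25+11=69
- A+B+E+H: mass 6+2+2+2=12, value 24+24+9+11=68
Best: 73 sci.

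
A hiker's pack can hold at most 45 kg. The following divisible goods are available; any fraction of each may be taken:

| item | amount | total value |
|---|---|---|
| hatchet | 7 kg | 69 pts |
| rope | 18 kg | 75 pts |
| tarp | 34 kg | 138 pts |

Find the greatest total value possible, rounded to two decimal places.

225.18

Take in order of value per unit:
- hatchet (69/7 per unit): all 7 → value 69, running total 69.00
- rope (75/18 per unit): all 18 → value 75, running total 144.00
- tarp (138/34 per unit): 20 of 34 → value 20×138/34 = 81.1765, running total 225.18
Total 225.18.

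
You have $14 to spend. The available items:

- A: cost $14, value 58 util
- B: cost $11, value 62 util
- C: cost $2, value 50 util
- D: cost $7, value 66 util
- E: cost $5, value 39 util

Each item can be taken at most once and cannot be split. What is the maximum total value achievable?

155 util

Check high-value combinations within $14:
- C+D+E: cost 2+7+5=14, value 50+66+39=155
- C+D: cost 2+7=9, value 50+66=116
- B+C: cost 11+2=13, value 62+50=112
- D+E: cost 7+5=12, value 66+39=105
- C+E: cost 2+5=7, value 50+39=89
Best: 155 util.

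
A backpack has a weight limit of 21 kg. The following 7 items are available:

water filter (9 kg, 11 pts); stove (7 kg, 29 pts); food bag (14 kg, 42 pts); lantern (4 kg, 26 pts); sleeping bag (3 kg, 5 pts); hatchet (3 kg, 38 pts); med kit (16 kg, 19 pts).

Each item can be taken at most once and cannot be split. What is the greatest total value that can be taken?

This is a 0/1 knapsack; check combinations near the capacity.
- food bag+lantern+hatchet: weight 14+4+3=21, value 42+26+38=106
- stove+lantern+sleeping bag+hatchet: weight 7+4+3+3=17, value 29+26+5+38=98
- stove+lantern+hatchet: weight 7+4+3=14, value 29+26+38=93
- food bag+sleeping bag+hatchet: weight 14+3+3=20, value 42+5+38=85
- food bag+hatchet: weight 14+3=17, value 42+38=80
Best: 106 pts.

106 pts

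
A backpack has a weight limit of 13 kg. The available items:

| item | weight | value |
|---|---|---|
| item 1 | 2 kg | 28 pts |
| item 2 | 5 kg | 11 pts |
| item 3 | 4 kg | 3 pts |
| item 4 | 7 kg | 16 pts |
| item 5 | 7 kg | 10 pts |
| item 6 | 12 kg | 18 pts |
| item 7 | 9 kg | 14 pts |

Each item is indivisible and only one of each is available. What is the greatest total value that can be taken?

Check high-value combinations within 13 kg:
- item 1+item 3+item 4: weight 2+4+7=13, value 28+3+16=47
- item 1+item 4: weight 2+7=9, value 28+16=44
- item 1+item 2+item 3: weight 2+5+4=11, value 28+11+3=42
Best: 47 pts.

47 pts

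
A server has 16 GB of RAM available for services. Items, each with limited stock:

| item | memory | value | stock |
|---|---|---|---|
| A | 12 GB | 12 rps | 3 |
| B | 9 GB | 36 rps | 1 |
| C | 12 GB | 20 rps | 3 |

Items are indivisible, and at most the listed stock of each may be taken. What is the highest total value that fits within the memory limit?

Best selections within memory 16 and stock limits:
- 1×B: memory 9, value 36
- 1×C: memory 12, value 20
- 1×A: memory 12, value 12
Best: 36 rps.

36 rps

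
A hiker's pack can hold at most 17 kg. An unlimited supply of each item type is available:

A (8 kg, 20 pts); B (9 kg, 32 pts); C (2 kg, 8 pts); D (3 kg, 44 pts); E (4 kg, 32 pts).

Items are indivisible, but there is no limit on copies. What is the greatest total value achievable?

Best value-per-unit is D at 44/3; filling with it alone gives 5×44 = 220.
Optimal mix: 1×C + 5×D → weight 17, value 228.

228 pts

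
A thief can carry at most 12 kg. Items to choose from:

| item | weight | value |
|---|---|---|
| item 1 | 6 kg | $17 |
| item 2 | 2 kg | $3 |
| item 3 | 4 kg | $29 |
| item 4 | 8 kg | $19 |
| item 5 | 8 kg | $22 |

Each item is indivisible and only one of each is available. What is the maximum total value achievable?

This is a 0/1 knapsack; check combinations near the capacity.
- item 3+item 5: weight 4+8=12, value 29+22=51
- item 1+item 2+item 3: weight 6+2+4=12, value 17+3+29=49
- item 3+item 4: weight 4+8=12, value 29+19=48
- item 1+item 3: weight 6+4=10, value 17+29=46
- item 2+item 3: weight 2+4=6, value 3+29=32
Best: $51.

$51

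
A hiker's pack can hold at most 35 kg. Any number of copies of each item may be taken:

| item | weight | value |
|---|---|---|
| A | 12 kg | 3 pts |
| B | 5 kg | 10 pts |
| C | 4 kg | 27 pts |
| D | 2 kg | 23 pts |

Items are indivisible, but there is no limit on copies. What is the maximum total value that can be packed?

391 pts

Best value-per-unit is D at 23/2, and filling with it alone uses weight 17×2=34. No mix of the others beats 17×23 = 391.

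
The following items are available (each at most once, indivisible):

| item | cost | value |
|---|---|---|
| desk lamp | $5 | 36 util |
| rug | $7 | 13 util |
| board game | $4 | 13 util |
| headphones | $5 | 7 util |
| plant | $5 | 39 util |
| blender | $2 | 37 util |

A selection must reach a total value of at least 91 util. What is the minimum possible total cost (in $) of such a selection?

Subsets with value ≥ 91, sorted by total cost:
- desk lamp+plant+blender: cost 12, value 112
- desk lamp+board game+plant+blender: cost 16, value 125
Minimum cost: 12 $.

12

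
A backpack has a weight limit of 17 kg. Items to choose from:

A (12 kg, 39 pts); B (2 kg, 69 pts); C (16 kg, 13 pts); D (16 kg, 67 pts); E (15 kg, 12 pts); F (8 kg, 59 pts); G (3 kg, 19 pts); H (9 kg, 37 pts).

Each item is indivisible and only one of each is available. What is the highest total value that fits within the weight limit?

147 pts

Check high-value combinations within 17 kg:
- B+F+G: weight 2+8+3=13, value 69+59+19=147
- B+F: weight 2+8=10, value 69+59=128
- A+B+G: weight 12+2+3=17, value 39+69+19=127
- B+G+H: weight 2+3+9=14, value 69+19+37=125
Best: 147 pts.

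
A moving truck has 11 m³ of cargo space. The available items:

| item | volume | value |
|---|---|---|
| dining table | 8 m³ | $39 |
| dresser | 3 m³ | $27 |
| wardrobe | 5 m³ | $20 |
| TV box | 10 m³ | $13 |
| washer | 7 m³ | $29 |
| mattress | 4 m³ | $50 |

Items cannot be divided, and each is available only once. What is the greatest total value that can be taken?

$79

Check high-value combinations within 11 m³:
- washer+mattress: volume 7+4=11, value 29+50=79
- dresser+mattress: volume 3+4=7, value 27+50=77
- wardrobe+mattress: volume 5+4=9, value 20+50=70
- dining table+dresser: volume 8+3=11, value 39+27=66
- dresser+washer: volume 3+7=10, value 27+29=56
Best: $79.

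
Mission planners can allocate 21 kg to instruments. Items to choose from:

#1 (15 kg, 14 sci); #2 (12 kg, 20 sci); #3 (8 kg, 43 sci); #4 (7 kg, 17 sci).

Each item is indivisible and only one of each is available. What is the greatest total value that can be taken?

63 sci

Check high-value combinations within 21 kg:
- #2+#3: mass 12+8=20, value 20+43=63
- #3+#4: mass 8+7=15, value 43+17=60
- #3: mass 8, value 43
Best: 63 sci.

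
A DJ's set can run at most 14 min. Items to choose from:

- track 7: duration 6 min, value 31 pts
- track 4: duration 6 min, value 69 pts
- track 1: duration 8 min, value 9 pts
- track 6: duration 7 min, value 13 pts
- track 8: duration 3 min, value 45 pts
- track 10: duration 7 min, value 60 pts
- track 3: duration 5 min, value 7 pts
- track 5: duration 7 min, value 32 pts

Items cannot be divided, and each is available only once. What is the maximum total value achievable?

Check high-value combinations within 14 min:
- track 4+track 10: duration 6+7=13, value 69+60=129
- track 4+track 8+track 3: duration 6+3+5=14, value 69+45+7=121
- track 4+track 8: duration 6+3=9, value 69+45=114
- track 8+track 10: duration 3+7=10, value 45+60=105
Best: 129 pts.

129 pts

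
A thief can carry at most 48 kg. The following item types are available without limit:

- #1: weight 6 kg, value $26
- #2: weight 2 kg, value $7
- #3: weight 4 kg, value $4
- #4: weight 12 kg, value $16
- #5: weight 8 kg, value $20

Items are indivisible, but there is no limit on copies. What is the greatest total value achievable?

$208

Best value-per-unit is #1 at 26/6, and filling with it alone uses weight 8×6=48. No mix of the others beats 8×26 = 208.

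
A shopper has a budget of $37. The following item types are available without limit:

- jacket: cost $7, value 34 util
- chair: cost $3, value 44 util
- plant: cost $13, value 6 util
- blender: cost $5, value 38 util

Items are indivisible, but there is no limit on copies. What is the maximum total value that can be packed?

Best value-per-unit is chair at 44/3, and filling with it alone uses cost 12×3=36. No mix of the others beats 12×44 = 528.

528 util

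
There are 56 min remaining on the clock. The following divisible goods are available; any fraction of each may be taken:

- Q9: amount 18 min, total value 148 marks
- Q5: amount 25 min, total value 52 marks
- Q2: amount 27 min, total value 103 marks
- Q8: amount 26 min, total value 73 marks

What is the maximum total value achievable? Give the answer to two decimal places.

Take in order of value per unit:
- Q9 (148/18 per unit): all 18 → value 148, running total 148.00
- Q2 (103/27 per unit): all 27 → value 103, running total 251.00
- Q8 (73/26 per unit): 11 of 26 → value 11×73/26 = 30.8846, running total 281.88
Total 281.88.

281.88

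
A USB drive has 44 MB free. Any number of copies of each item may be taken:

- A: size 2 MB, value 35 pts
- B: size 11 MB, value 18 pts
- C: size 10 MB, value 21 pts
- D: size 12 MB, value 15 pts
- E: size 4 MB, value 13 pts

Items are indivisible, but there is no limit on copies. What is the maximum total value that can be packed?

770 pts

Best value-per-unit is A at 35/2, and filling with it alone uses size 22×2=44. No mix of the others beats 22×35 = 770.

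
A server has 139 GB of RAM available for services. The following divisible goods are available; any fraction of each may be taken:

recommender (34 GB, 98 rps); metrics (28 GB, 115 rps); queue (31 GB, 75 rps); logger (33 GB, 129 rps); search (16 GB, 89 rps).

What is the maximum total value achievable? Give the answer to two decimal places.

Take in order of value per unit:
- search (89/16 per unit): all 16 → value 89, running total 89.00
- metrics (115/28 per unit): all 28 → value 115, running total 204.00
- logger (129/33 per unit): all 33 → value 129, running total 333.00
- recommender (98/34 per unit): all 34 → value 98, running total 431.00
- queue (75/31 per unit): 28 of 31 → value 28×75/31 = 67.7419, running total 498.74
Total 498.74.

498.74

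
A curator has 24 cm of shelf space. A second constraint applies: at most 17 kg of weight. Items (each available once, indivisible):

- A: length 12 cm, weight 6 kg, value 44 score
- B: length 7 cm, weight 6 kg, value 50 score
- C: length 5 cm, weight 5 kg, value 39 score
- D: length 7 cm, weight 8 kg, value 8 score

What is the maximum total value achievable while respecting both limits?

133 score

Feasible sets respecting both limits:
- A+B+C: length 24, weight 17, value 133
- A+B: length 19, weight 12, value 94
- B+C: length 12, weight 11, value 89
- A+C: length 17, weight 11, value 83
Best: 133 score.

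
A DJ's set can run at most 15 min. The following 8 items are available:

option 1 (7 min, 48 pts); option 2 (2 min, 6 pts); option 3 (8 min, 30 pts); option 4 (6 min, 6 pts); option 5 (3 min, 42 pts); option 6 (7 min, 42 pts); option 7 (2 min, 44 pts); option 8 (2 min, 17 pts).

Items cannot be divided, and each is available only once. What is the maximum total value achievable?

151 pts

Check high-value combinations within 15 min:
- option 1+option 5+option 7+option 8: duration 7+3+2+2=14, value 48+42+44+17=151
- option 5+option 6+option 7+option 8: duration 3+7+2+2=14, value 42+42+44+17=145
- option 1+option 2+option 5+option 7: duration 7+2+3+2=14, value 48+6+42+44=140
- option 1+option 5+option 7: duration 7+3+2=12, value 48+42+44=134
Best: 151 pts.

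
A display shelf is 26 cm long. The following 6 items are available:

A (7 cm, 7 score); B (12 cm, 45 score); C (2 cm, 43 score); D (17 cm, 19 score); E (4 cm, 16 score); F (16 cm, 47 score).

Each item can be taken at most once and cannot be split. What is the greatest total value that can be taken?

Check high-value combinations within 26 cm:
- A+B+C+E: length 7+12+2+4=25, value 7+45+43+16=111
- C+E+F: length 2+4+16=22, value 43+16+47=106
- B+C+E: length 12+2+4=18, value 45+43+16=104
Best: 111 score.

111 score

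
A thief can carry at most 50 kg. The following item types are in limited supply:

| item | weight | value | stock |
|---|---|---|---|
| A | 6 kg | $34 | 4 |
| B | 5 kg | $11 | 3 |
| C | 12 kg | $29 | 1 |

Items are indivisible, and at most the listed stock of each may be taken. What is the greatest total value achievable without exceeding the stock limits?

Best selections within weight 50 and stock limits:
- 4×A + 2×B + 1×C: weight 46, value 187
- 4×A + 1×B + 1×C: weight 41, value 176
Best: $187.

$187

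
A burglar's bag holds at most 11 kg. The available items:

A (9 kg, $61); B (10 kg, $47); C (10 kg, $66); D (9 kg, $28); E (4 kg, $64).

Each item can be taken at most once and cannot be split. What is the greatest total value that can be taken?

Check high-value combinations within 11 kg:
- C: weight 10, value 66
- E: weight 4, value 64
- A: weight 9, value 61
Best: $66.

$66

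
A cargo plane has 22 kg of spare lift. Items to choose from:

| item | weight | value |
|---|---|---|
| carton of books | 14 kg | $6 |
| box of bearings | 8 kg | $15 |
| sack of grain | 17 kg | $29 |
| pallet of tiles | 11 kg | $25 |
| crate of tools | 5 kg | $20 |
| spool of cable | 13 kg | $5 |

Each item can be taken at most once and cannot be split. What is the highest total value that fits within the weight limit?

$49

This is a 0/1 knapsack; check combinations near the capacity.
- sack of grain+crate of tools: weight 17+5=22, value 29+20=49
- pallet of tiles+crate of tools: weight 11+5=16, value 25+20=45
- box of bearings+pallet of tiles: weight 8+11=19, value 15+25=40
- box of bearings+crate of tools: weight 8+5=13, value 15+20=35
- sack of grain: weight 17, value 29
Best: $49.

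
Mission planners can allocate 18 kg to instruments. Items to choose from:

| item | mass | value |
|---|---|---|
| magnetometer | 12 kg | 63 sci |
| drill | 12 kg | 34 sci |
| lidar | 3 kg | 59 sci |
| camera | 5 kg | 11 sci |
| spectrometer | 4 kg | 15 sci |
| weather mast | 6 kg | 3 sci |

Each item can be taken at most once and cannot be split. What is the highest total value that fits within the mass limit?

122 sci

Check high-value combinations within 18 kg:
- magnetometer+lidar: mass 12+3=15, value 63+59=122
- drill+lidar: mass 12+3=15, value 34+59=93
- lidar+camera+spectrometer+weather mast: mass 3+5+4+6=18, value 59+11+15+3=88
- lidar+camera+spectrometer: mass 3+5+4=12, value 59+11+15=85
- magnetometer+spectrometer: mass 12+4=16, value 63+15=78
Best: 122 sci.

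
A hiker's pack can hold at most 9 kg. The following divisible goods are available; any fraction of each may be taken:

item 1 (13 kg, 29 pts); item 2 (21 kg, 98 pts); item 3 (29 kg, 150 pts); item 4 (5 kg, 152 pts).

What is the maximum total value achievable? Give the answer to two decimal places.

172.69

Take in order of value per unit:
- item 4 (152/5 per unit): all 5 → value 152, running total 152.00
- item 3 (150/29 per unit): 4 of 29 → value 4×150/29 = 20.6897, running total 172.69
Total 172.69.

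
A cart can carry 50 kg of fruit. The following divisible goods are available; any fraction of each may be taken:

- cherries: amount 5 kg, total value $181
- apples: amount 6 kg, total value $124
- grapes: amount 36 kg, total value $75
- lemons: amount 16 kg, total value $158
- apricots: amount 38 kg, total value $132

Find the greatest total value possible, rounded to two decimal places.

Take in order of value per unit:
- cherries (181/5 per unit): all 5 → value 181, running total 181.00
- apples (124/6 per unit): all 6 → value 124, running total 305.00
- lemons (158/16 per unit): all 16 → value 158, running total 463.00
- apricots (132/38 per unit): 23 of 38 → value 23×132/38 = 79.8947, running total 542.89
Total 542.89.

542.89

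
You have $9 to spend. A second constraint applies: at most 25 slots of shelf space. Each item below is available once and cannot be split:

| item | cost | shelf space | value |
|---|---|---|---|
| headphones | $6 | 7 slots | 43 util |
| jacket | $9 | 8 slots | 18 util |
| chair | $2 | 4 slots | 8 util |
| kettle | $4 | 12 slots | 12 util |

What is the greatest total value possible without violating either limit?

Feasible sets respecting both limits:
- headphones+chair: cost 8, shelf space 11, value 51
- headphones: cost 6, shelf space 7, value 43
- chair+kettle: cost 6, shelf space 16, value 20
Best: 51 util.

51 util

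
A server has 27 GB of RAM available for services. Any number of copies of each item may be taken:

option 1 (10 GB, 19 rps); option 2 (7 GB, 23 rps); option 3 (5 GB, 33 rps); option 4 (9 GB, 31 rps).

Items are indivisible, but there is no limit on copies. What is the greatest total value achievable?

Best value-per-unit is option 3 at 33/5, and filling with it alone uses memory 5×5=25. No mix of the others beats 5×33 = 165.

165 rps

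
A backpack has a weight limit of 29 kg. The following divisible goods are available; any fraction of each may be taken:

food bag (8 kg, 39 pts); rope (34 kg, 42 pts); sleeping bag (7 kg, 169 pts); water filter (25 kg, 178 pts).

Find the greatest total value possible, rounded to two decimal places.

325.64

Take in order of value per unit:
- sleeping bag (169/7 per unit): all 7 → value 169, running total 169.00
- water filter (178/25 per unit): 22 of 25 → value 22×178/25 = 156.6400, running total 325.64
Total 325.64.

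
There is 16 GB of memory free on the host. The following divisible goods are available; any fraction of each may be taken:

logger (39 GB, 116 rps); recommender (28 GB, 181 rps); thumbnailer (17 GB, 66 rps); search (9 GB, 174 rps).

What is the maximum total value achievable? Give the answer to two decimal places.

219.25

Take in order of value per unit:
- search (174/9 per unit): all 9 → value 174, running total 174.00
- recommender (181/28 per unit): 7 of 28 → value 7×181/28 = 45.2500, running total 219.25
Total 219.25.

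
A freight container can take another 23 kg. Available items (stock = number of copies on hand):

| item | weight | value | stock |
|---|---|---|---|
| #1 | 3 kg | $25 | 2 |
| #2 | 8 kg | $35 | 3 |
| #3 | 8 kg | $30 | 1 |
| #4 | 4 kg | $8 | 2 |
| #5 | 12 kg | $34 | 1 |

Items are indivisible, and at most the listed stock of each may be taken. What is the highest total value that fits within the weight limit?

Top feasible selections:
- 2×#1 + 2×#2: weight 22, value 120
- 2×#1 + 1×#2 + 1×#3: weight 22, value 115
Best: $120.

$120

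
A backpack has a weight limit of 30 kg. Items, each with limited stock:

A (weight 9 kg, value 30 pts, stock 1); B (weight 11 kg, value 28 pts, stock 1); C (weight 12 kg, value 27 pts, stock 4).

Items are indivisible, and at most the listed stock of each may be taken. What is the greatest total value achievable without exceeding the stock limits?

58 pts

Best selections within weight 30 and stock limits:
- 1×A + 1×B: weight 20, value 58
- 1×A + 1×C: weight 21, value 57
Best: 58 pts.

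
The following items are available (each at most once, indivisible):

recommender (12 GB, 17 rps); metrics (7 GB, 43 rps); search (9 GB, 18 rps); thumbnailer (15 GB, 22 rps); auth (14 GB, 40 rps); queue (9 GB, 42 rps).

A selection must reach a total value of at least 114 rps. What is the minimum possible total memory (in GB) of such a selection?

30

Subsets with value ≥ 114, sorted by total memory:
- metrics+auth+queue: memory 30, value 125
- recommender+metrics+search+queue: memory 37, value 120
- metrics+search+auth+queue: memory 39, value 143
Minimum memory: 30 GB.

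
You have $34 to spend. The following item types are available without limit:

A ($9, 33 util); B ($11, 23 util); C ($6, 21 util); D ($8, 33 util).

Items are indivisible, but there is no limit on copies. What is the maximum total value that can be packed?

132 util

Best value-per-unit is D at 33/8; filling with it alone gives 4×33 = 132.
Optimal mix: 2×A + 2×D → cost 34, value 132.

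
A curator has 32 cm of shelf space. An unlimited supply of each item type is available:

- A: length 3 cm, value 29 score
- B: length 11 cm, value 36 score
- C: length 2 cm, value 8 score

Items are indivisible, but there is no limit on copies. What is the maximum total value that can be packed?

298 score

Best value-per-unit is A at 29/3; filling with it alone gives 10×29 = 290.
Optimal mix: 10×A + 1×C → length 32, value 298.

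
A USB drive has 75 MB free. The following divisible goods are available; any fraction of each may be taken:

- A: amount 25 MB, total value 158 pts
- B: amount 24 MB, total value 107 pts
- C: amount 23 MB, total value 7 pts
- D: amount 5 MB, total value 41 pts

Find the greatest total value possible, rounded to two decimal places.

Take in order of value per unit:
- D (41/5 per unit): all 5 → value 41, running total 41.00
- A (158/25 per unit): all 25 → value 158, running total 199.00
- B (107/24 per unit): all 24 → value 107, running total 306.00
- C (7/23 per unit): 21 of 23 → value 21×7/23 = 6.3913, running total 312.39
Total 312.39.

312.39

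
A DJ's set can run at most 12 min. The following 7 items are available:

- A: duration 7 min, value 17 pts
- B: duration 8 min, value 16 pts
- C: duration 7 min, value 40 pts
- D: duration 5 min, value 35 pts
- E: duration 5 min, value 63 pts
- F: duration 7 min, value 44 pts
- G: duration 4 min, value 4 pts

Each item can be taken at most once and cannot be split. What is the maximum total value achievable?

This is a 0/1 knapsack; check combinations near the capacity.
- E+F: duration 5+7=12, value 63+44=107
- C+E: duration 7+5=12, value 40+63=103
- D+E: duration 5+5=10, value 35+63=98
- A+E: duration 7+5=12, value 17+63=80
Best: 107 pts.

107 pts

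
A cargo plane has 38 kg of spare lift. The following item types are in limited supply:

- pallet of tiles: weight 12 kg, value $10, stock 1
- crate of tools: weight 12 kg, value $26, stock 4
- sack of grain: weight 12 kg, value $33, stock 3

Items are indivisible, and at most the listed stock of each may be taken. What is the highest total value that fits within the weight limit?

$99

Top feasible selections:
- 3×sack of grain: weight 36, value 99
- 1×crate of tools + 2×sack of grain: weight 36, value 92
Best: $99.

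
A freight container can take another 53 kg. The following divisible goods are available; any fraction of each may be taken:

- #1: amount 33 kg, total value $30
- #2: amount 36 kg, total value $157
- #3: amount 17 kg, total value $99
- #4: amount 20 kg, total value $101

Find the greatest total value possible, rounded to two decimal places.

269.78

Take in order of value per unit:
- #3 (99/17 per unit): all 17 → value 99, running total 99.00
- #4 (101/20 per unit): all 20 → value 101, running total 200.00
- #2 (157/36 per unit): 16 of 36 → value 16×157/36 = 69.7778, running total 269.78
Total 269.78.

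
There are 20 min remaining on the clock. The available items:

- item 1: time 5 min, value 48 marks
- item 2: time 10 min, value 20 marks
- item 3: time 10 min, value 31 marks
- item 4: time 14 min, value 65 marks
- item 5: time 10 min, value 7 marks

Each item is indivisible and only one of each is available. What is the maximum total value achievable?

Check high-value combinations within 20 min:
- item 1+item 4: time 5+14=19, value 48+65=113
- item 1+item 3: time 5+10=15, value 48+31=79
- item 1+item 2: time 5+10=15, value 48+20=68
- item 4: time 14, value 65
- item 1+item 5: time 5+10=15, value 48+7=55
Best: 113 marks.

113 marks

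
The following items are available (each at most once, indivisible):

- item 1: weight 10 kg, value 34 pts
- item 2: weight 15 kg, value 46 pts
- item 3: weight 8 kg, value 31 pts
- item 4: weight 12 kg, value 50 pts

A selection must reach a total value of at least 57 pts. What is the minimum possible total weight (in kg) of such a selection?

Subsets with value ≥ 57, sorted by total weight:
- item 1+item 3: weight 18, value 65
- item 3+item 4: weight 20, value 81
- item 1+item 4: weight 22, value 84
- item 2+item 3: weight 23, value 77
Minimum weight: 18 kg.

18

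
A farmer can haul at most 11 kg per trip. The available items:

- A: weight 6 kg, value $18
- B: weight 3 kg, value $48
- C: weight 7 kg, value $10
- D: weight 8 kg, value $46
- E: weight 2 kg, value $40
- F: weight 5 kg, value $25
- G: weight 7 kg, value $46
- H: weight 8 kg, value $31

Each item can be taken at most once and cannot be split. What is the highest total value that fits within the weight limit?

This is a 0/1 knapsack; check combinations near the capacity.
- B+E+F: weight 3+2+5=10, value 48+40+25=113
- A+B+E: weight 6+3+2=11, value 18+48+40=106
- B+G: weight 3+7=10, value 48+46=94
- B+D: weight 3+8=11, value 48+46=94
- B+E: weight 3+2=5, value 48+40=88
Best: $113.

$113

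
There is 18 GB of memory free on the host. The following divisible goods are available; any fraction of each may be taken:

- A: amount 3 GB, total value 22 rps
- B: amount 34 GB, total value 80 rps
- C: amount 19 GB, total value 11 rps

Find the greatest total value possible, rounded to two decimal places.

57.29

Take in order of value per unit:
- A (22/3 per unit): all 3 → value 22, running total 22.00
- B (80/34 per unit): 15 of 34 → value 15×80/34 = 35.2941, running total 57.29
Total 57.29.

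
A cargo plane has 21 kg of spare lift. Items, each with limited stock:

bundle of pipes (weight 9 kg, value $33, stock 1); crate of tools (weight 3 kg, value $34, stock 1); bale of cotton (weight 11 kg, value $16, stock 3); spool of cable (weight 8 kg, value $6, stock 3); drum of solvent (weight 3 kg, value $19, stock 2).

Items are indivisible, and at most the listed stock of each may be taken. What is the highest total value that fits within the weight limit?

Best selections within weight 21 and stock limits:
- 1×bundle of pipes + 1×crate of tools + 2×drum of solvent: weight 18, value 105
- 1×crate of tools + 1×bale of cotton + 2×drum of solvent: weight 20, value 88
- 1×bundle of pipes + 1×crate of tools + 1×drum of solvent: weight 15, value 86
Best: $105.

$105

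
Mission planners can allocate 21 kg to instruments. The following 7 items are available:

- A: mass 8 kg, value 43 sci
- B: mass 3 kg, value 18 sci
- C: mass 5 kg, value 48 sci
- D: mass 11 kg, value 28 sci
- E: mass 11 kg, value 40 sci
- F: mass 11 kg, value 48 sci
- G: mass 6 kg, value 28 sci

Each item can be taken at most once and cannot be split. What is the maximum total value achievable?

119 sci

Check high-value combinations within 21 kg:
- A+C+G: mass 8+5+6=19, value 43+48+28=119
- B+C+F: mass 3+5+11=19, value 18+48+48=114
- A+B+C: mass 8+3+5=16, value 43+18+48=109
- B+C+E: mass 3+5+11=19, value 18+48+40=106
Best: 119 sci.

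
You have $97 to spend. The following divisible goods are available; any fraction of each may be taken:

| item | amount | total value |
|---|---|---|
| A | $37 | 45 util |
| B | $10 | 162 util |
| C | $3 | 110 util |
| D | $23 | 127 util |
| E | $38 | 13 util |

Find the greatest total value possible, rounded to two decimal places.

452.21

Take in order of value per unit:
- C (110/3 per unit): all 3 → value 110, running total 110.00
- B (162/10 per unit): all 10 → value 162, running total 272.00
- D (127/23 per unit): all 23 → value 127, running total 399.00
- A (45/37 per unit): all 37 → value 45, running total 444.00
- E (13/38 per unit): 24 of 38 → value 24×13/38 = 8.2105, running total 452.21
Total 452.21.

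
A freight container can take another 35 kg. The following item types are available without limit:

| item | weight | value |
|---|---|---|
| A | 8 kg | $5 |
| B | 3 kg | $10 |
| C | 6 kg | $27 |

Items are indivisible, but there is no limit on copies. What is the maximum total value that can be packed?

Best value-per-unit is C at 27/6; filling with it alone gives 5×27 = 135.
Optimal mix: 1×B + 5×C → weight 33, value 145.

$145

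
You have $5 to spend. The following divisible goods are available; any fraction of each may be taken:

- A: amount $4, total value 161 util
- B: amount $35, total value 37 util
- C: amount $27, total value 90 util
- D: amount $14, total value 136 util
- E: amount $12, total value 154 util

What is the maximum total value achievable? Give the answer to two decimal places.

173.83

Take in order of value per unit:
- A (161/4 per unit): all 4 → value 161, running total 161.00
- E (154/12 per unit): 1 of 12 → value 1×154/12 = 12.8333, running total 173.83
Total 173.83.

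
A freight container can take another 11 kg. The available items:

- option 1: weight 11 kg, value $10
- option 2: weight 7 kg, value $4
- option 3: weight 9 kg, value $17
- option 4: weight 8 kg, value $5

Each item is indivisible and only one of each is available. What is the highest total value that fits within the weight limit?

$17

Check high-value combinations within 11 kg:
- option 3: weight 9, value 17
- option 1: weight 11, value 10
- option 4: weight 8, value 5
Best: $17.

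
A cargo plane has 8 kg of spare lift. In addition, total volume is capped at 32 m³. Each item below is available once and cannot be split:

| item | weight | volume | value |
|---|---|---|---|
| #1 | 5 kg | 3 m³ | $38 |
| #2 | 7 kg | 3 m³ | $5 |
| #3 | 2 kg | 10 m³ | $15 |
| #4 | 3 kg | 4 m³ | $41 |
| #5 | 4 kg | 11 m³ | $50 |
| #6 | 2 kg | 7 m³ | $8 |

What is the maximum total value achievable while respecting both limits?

$91

Feasible sets respecting both limits:
- #4+#5: weight 7, volume 15, value 91
- #1+#4: weight 8, volume 7, value 79
- #3+#5+#6: weight 8, volume 28, value 73
Best: $91.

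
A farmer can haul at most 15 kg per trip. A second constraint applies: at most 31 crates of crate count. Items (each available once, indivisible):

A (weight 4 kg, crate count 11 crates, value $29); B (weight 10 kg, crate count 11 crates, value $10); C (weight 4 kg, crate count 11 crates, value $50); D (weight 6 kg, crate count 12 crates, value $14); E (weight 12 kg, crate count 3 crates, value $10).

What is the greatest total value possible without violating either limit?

$79

Feasible sets respecting both limits:
- A+C: weight 8, crate count 22, value 79
- C+D: weight 10, crate count 23, value 64
- B+C: weight 14, crate count 22, value 60
- C: weight 4, crate count 11, value 50
Best: $79.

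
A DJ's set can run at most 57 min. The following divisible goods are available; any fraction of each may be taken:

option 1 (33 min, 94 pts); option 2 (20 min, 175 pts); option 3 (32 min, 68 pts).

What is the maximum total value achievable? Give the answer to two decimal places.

Take in order of value per unit:
- option 2 (175/20 per unit): all 20 → value 175, running total 175.00
- option 1 (94/33 per unit): all 33 → value 94, running total 269.00
- option 3 (68/32 per unit): 4 of 32 → value 4×68/32 = 8.5000, running total 277.50
Total 277.50.

277.50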